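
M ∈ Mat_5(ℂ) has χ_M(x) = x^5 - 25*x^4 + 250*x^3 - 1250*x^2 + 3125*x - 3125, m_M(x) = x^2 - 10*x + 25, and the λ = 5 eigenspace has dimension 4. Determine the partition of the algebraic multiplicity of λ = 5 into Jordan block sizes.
Block sizes for λ = 5: [2, 1, 1, 1]

Step 1 — from the characteristic polynomial, algebraic multiplicity of λ = 5 is 5. From dim ker(M − (5)·I) = 4, there are exactly 4 Jordan blocks for λ = 5.
Step 2 — from the minimal polynomial, the factor (x − 5)^2 tells us the largest block for λ = 5 has size 2.
Step 3 — with total size 5, 4 blocks, and largest block 2, the block sizes (in nonincreasing order) are [2, 1, 1, 1].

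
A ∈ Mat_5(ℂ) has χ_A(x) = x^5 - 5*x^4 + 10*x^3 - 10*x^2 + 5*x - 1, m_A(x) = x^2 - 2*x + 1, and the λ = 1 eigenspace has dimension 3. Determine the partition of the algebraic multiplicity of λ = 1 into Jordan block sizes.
Block sizes for λ = 1: [2, 2, 1]

Step 1 — from the characteristic polynomial, algebraic multiplicity of λ = 1 is 5. From dim ker(A − (1)·I) = 3, there are exactly 3 Jordan blocks for λ = 1.
Step 2 — from the minimal polynomial, the factor (x − 1)^2 tells us the largest block for λ = 1 has size 2.
Step 3 — with total size 5, 3 blocks, and largest block 2, the block sizes (in nonincreasing order) are [2, 2, 1].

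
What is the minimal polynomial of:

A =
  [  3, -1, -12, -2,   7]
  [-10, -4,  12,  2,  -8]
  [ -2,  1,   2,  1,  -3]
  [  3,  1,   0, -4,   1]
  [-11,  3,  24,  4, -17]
x^2 + 8*x + 16

The characteristic polynomial is χ_A(x) = (x + 4)^5, so the eigenvalues are known. The minimal polynomial is
  m_A(x) = Π_λ (x − λ)^{k_λ}
where k_λ is the size of the *largest* Jordan block for λ (equivalently, the smallest k with (A − λI)^k v = 0 for every generalised eigenvector v of λ).

  λ = -4: largest Jordan block has size 2, contributing (x + 4)^2

So m_A(x) = (x + 4)^2 = x^2 + 8*x + 16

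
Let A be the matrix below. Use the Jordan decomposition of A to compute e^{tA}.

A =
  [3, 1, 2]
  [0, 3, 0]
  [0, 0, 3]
e^{tA} =
  [exp(3*t), t*exp(3*t), 2*t*exp(3*t)]
  [0, exp(3*t), 0]
  [0, 0, exp(3*t)]

Strategy: write A = P · J · P⁻¹ where J is a Jordan canonical form, so e^{tA} = P · e^{tJ} · P⁻¹, and e^{tJ} can be computed block-by-block.

A has Jordan form
J =
  [3, 1, 0]
  [0, 3, 0]
  [0, 0, 3]
(up to reordering of blocks).

Per-block formulas:
  For a 1×1 block at λ = 3: exp(t · [3]) = [e^(3t)].
  For a 2×2 Jordan block J_2(3): exp(t · J_2(3)) = e^(3t)·(I + t·N), where N is the 2×2 nilpotent shift.

After assembling e^{tJ} and conjugating by P, we get:

e^{tA} =
  [exp(3*t), t*exp(3*t), 2*t*exp(3*t)]
  [0, exp(3*t), 0]
  [0, 0, exp(3*t)]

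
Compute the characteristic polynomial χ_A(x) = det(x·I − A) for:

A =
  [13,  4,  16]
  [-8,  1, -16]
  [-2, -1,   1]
x^3 - 15*x^2 + 75*x - 125

Expanding det(x·I − A) (e.g. by cofactor expansion or by noting that A is similar to its Jordan form J, which has the same characteristic polynomial as A) gives
  χ_A(x) = x^3 - 15*x^2 + 75*x - 125
which factors as (x - 5)^3. The eigenvalues (with algebraic multiplicities) are λ = 5 with multiplicity 3.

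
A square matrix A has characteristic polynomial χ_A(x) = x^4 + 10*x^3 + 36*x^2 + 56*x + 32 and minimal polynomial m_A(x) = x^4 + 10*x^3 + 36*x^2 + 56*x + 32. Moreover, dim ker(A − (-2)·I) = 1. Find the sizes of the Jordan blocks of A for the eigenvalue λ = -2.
Block sizes for λ = -2: [3]

Step 1 — from the characteristic polynomial, algebraic multiplicity of λ = -2 is 3. From dim ker(A − (-2)·I) = 1, there are exactly 1 Jordan blocks for λ = -2.
Step 2 — from the minimal polynomial, the factor (x + 2)^3 tells us the largest block for λ = -2 has size 3.
Step 3 — with total size 3, 1 blocks, and largest block 3, the block sizes (in nonincreasing order) are [3].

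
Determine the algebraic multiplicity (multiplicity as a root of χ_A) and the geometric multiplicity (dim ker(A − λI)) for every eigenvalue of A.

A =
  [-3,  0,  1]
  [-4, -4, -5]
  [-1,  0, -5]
λ = -4: alg = 3, geom = 1

Step 1 — factor the characteristic polynomial to read off the algebraic multiplicities:
  χ_A(x) = (x + 4)^3

Step 2 — compute geometric multiplicities via the rank-nullity identity g(λ) = n − rank(A − λI):
  rank(A − (-4)·I) = 2, so dim ker(A − (-4)·I) = n − 2 = 1

Summary:
  λ = -4: algebraic multiplicity = 3, geometric multiplicity = 1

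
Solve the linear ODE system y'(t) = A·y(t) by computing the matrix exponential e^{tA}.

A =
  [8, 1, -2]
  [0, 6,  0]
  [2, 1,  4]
e^{tA} =
  [2*t*exp(6*t) + exp(6*t), t*exp(6*t), -2*t*exp(6*t)]
  [0, exp(6*t), 0]
  [2*t*exp(6*t), t*exp(6*t), -2*t*exp(6*t) + exp(6*t)]

Strategy: write A = P · J · P⁻¹ where J is a Jordan canonical form, so e^{tA} = P · e^{tJ} · P⁻¹, and e^{tJ} can be computed block-by-block.

A has Jordan form
J =
  [6, 1, 0]
  [0, 6, 0]
  [0, 0, 6]
(up to reordering of blocks).

Per-block formulas:
  For a 2×2 Jordan block J_2(6): exp(t · J_2(6)) = e^(6t)·(I + t·N), where N is the 2×2 nilpotent shift.
  For a 1×1 block at λ = 6: exp(t · [6]) = [e^(6t)].

After assembling e^{tJ} and conjugating by P, we get:

e^{tA} =
  [2*t*exp(6*t) + exp(6*t), t*exp(6*t), -2*t*exp(6*t)]
  [0, exp(6*t), 0]
  [2*t*exp(6*t), t*exp(6*t), -2*t*exp(6*t) + exp(6*t)]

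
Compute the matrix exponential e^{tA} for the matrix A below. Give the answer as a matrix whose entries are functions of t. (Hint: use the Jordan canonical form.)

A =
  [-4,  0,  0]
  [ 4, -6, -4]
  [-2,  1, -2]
e^{tA} =
  [exp(-4*t), 0, 0]
  [4*t*exp(-4*t), -2*t*exp(-4*t) + exp(-4*t), -4*t*exp(-4*t)]
  [-2*t*exp(-4*t), t*exp(-4*t), 2*t*exp(-4*t) + exp(-4*t)]

Strategy: write A = P · J · P⁻¹ where J is a Jordan canonical form, so e^{tA} = P · e^{tJ} · P⁻¹, and e^{tJ} can be computed block-by-block.

A has Jordan form
J =
  [-4,  1,  0]
  [ 0, -4,  0]
  [ 0,  0, -4]
(up to reordering of blocks).

Per-block formulas:
  For a 1×1 block at λ = -4: exp(t · [-4]) = [e^(-4t)].
  For a 2×2 Jordan block J_2(-4): exp(t · J_2(-4)) = e^(-4t)·(I + t·N), where N is the 2×2 nilpotent shift.

After assembling e^{tJ} and conjugating by P, we get:

e^{tA} =
  [exp(-4*t), 0, 0]
  [4*t*exp(-4*t), -2*t*exp(-4*t) + exp(-4*t), -4*t*exp(-4*t)]
  [-2*t*exp(-4*t), t*exp(-4*t), 2*t*exp(-4*t) + exp(-4*t)]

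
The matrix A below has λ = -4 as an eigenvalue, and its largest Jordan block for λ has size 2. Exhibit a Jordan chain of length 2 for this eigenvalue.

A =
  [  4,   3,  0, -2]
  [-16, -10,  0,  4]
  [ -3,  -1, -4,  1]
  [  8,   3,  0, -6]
A Jordan chain for λ = -4 of length 2:
v_1 = (8, -16, -3, 8)ᵀ
v_2 = (1, 0, 0, 0)ᵀ

Let N = A − (-4)·I. We want v_2 with N^2 v_2 = 0 but N^1 v_2 ≠ 0; then v_{j-1} := N · v_j for j = 2, …, 2.

Pick v_2 = (1, 0, 0, 0)ᵀ.
Then v_1 = N · v_2 = (8, -16, -3, 8)ᵀ.

Sanity check: (A − (-4)·I) v_1 = (0, 0, 0, 0)ᵀ = 0. ✓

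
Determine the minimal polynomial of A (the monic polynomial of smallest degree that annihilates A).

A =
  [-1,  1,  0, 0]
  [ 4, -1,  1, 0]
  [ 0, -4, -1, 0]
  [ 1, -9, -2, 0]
x^4 + 3*x^3 + 3*x^2 + x

The characteristic polynomial is χ_A(x) = x*(x + 1)^3, so the eigenvalues are known. The minimal polynomial is
  m_A(x) = Π_λ (x − λ)^{k_λ}
where k_λ is the size of the *largest* Jordan block for λ (equivalently, the smallest k with (A − λI)^k v = 0 for every generalised eigenvector v of λ).

  λ = -1: largest Jordan block has size 3, contributing (x + 1)^3
  λ = 0: largest Jordan block has size 1, contributing (x − 0)

So m_A(x) = x*(x + 1)^3 = x^4 + 3*x^3 + 3*x^2 + x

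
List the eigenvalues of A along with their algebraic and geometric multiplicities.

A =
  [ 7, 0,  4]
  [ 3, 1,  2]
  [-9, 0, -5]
λ = 1: alg = 3, geom = 2

Step 1 — factor the characteristic polynomial to read off the algebraic multiplicities:
  χ_A(x) = (x - 1)^3

Step 2 — compute geometric multiplicities via the rank-nullity identity g(λ) = n − rank(A − λI):
  rank(A − (1)·I) = 1, so dim ker(A − (1)·I) = n − 1 = 2

Summary:
  λ = 1: algebraic multiplicity = 3, geometric multiplicity = 2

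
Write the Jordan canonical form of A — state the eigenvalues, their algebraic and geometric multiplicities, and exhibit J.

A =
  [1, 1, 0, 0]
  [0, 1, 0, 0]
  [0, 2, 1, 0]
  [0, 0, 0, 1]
J_2(1) ⊕ J_1(1) ⊕ J_1(1)

The characteristic polynomial is
  det(x·I − A) = x^4 - 4*x^3 + 6*x^2 - 4*x + 1 = (x - 1)^4

Eigenvalues and multiplicities (the geometric multiplicity of λ is n − rank(A − λI), which equals the number of Jordan blocks for λ):
  λ = 1: algebraic multiplicity = 4, geometric multiplicity = 3

Determining the block sizes for each eigenvalue:
  λ = 1: 3 blocks summing to 4 forces exactly one block of size 2 and the rest size 1 → block sizes [2, 1, 1]

Assembling the blocks gives a Jordan form
J =
  [1, 1, 0, 0]
  [0, 1, 0, 0]
  [0, 0, 1, 0]
  [0, 0, 0, 1]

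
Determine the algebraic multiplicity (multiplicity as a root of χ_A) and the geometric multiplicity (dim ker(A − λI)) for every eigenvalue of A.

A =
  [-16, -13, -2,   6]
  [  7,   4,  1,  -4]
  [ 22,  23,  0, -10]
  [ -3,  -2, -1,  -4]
λ = -4: alg = 4, geom = 2

Step 1 — factor the characteristic polynomial to read off the algebraic multiplicities:
  χ_A(x) = (x + 4)^4

Step 2 — compute geometric multiplicities via the rank-nullity identity g(λ) = n − rank(A − λI):
  rank(A − (-4)·I) = 2, so dim ker(A − (-4)·I) = n − 2 = 2

Summary:
  λ = -4: algebraic multiplicity = 4, geometric multiplicity = 2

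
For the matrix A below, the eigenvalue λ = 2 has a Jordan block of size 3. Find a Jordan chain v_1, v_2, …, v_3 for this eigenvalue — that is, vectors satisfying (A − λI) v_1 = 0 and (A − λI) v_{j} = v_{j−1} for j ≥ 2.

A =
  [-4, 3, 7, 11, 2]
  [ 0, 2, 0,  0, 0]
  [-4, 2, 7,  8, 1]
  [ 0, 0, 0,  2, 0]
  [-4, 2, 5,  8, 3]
A Jordan chain for λ = 2 of length 3:
v_1 = (3, 0, 2, 0, 2)ᵀ
v_2 = (7, 0, 5, 0, 5)ᵀ
v_3 = (0, 0, 1, 0, 0)ᵀ

Let N = A − (2)·I. We want v_3 with N^3 v_3 = 0 but N^2 v_3 ≠ 0; then v_{j-1} := N · v_j for j = 3, …, 2.

Pick v_3 = (0, 0, 1, 0, 0)ᵀ.
Then v_2 = N · v_3 = (7, 0, 5, 0, 5)ᵀ.
Then v_1 = N · v_2 = (3, 0, 2, 0, 2)ᵀ.

Sanity check: (A − (2)·I) v_1 = (0, 0, 0, 0, 0)ᵀ = 0. ✓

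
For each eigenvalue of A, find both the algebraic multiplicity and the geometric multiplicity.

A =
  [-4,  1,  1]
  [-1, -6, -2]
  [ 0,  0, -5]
λ = -5: alg = 3, geom = 1

Step 1 — factor the characteristic polynomial to read off the algebraic multiplicities:
  χ_A(x) = (x + 5)^3

Step 2 — compute geometric multiplicities via the rank-nullity identity g(λ) = n − rank(A − λI):
  rank(A − (-5)·I) = 2, so dim ker(A − (-5)·I) = n − 2 = 1

Summary:
  λ = -5: algebraic multiplicity = 3, geometric multiplicity = 1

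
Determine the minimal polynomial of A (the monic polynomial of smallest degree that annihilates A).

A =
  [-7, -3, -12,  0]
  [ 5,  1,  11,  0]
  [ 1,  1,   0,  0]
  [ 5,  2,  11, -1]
x^3 + 6*x^2 + 9*x + 4

The characteristic polynomial is χ_A(x) = (x + 1)^3*(x + 4), so the eigenvalues are known. The minimal polynomial is
  m_A(x) = Π_λ (x − λ)^{k_λ}
where k_λ is the size of the *largest* Jordan block for λ (equivalently, the smallest k with (A − λI)^k v = 0 for every generalised eigenvector v of λ).

  λ = -4: largest Jordan block has size 1, contributing (x + 4)
  λ = -1: largest Jordan block has size 2, contributing (x + 1)^2

So m_A(x) = (x + 1)^2*(x + 4) = x^3 + 6*x^2 + 9*x + 4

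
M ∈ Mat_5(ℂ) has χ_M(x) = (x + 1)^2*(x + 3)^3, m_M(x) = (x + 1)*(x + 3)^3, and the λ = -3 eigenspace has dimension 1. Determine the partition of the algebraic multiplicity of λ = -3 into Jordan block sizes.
Block sizes for λ = -3: [3]

Step 1 — from the characteristic polynomial, algebraic multiplicity of λ = -3 is 3. From dim ker(M − (-3)·I) = 1, there are exactly 1 Jordan blocks for λ = -3.
Step 2 — from the minimal polynomial, the factor (x + 3)^3 tells us the largest block for λ = -3 has size 3.
Step 3 — with total size 3, 1 blocks, and largest block 3, the block sizes (in nonincreasing order) are [3].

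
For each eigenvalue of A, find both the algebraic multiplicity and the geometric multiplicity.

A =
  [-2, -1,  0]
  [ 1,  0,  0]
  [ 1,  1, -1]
λ = -1: alg = 3, geom = 2

Step 1 — factor the characteristic polynomial to read off the algebraic multiplicities:
  χ_A(x) = (x + 1)^3

Step 2 — compute geometric multiplicities via the rank-nullity identity g(λ) = n − rank(A − λI):
  rank(A − (-1)·I) = 1, so dim ker(A − (-1)·I) = n − 1 = 2

Summary:
  λ = -1: algebraic multiplicity = 3, geometric multiplicity = 2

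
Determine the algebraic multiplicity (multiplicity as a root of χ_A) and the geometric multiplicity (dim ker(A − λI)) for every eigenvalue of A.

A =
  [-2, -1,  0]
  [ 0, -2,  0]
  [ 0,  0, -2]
λ = -2: alg = 3, geom = 2

Step 1 — factor the characteristic polynomial to read off the algebraic multiplicities:
  χ_A(x) = (x + 2)^3

Step 2 — compute geometric multiplicities via the rank-nullity identity g(λ) = n − rank(A − λI):
  rank(A − (-2)·I) = 1, so dim ker(A − (-2)·I) = n − 1 = 2

Summary:
  λ = -2: algebraic multiplicity = 3, geometric multiplicity = 2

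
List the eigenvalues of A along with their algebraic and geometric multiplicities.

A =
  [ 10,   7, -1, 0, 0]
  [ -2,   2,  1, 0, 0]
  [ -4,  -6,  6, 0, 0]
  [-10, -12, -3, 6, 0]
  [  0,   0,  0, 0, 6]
λ = 6: alg = 5, geom = 3

Step 1 — factor the characteristic polynomial to read off the algebraic multiplicities:
  χ_A(x) = (x - 6)^5

Step 2 — compute geometric multiplicities via the rank-nullity identity g(λ) = n − rank(A − λI):
  rank(A − (6)·I) = 2, so dim ker(A − (6)·I) = n − 2 = 3

Summary:
  λ = 6: algebraic multiplicity = 5, geometric multiplicity = 3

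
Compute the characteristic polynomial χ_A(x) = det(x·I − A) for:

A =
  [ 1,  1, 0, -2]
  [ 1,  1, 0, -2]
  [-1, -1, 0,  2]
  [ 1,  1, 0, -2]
x^4

Expanding det(x·I − A) (e.g. by cofactor expansion or by noting that A is similar to its Jordan form J, which has the same characteristic polynomial as A) gives
  χ_A(x) = x^4
which factors as x^4. The eigenvalues (with algebraic multiplicities) are λ = 0 with multiplicity 4.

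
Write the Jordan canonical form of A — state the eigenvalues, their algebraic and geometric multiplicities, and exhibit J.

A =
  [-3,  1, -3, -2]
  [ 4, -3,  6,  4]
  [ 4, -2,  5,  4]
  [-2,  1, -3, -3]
J_2(-1) ⊕ J_1(-1) ⊕ J_1(-1)

The characteristic polynomial is
  det(x·I − A) = x^4 + 4*x^3 + 6*x^2 + 4*x + 1 = (x + 1)^4

Eigenvalues and multiplicities (the geometric multiplicity of λ is n − rank(A − λI), which equals the number of Jordan blocks for λ):
  λ = -1: algebraic multiplicity = 4, geometric multiplicity = 3

Determining the block sizes for each eigenvalue:
  λ = -1: 3 blocks summing to 4 forces exactly one block of size 2 and the rest size 1 → block sizes [2, 1, 1]

Assembling the blocks gives a Jordan form
J =
  [-1,  1,  0,  0]
  [ 0, -1,  0,  0]
  [ 0,  0, -1,  0]
  [ 0,  0,  0, -1]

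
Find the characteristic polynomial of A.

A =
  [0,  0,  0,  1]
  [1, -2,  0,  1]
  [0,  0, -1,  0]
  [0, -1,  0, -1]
x^4 + 4*x^3 + 6*x^2 + 4*x + 1

Expanding det(x·I − A) (e.g. by cofactor expansion or by noting that A is similar to its Jordan form J, which has the same characteristic polynomial as A) gives
  χ_A(x) = x^4 + 4*x^3 + 6*x^2 + 4*x + 1
which factors as (x + 1)^4. The eigenvalues (with algebraic multiplicities) are λ = -1 with multiplicity 4.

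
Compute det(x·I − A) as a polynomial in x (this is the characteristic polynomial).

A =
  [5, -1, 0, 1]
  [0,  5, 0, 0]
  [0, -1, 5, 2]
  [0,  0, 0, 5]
x^4 - 20*x^3 + 150*x^2 - 500*x + 625

Expanding det(x·I − A) (e.g. by cofactor expansion or by noting that A is similar to its Jordan form J, which has the same characteristic polynomial as A) gives
  χ_A(x) = x^4 - 20*x^3 + 150*x^2 - 500*x + 625
which factors as (x - 5)^4. The eigenvalues (with algebraic multiplicities) are λ = 5 with multiplicity 4.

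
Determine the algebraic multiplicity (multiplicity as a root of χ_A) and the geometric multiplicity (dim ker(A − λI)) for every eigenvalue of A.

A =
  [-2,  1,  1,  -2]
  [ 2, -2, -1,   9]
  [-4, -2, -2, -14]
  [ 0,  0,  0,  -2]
λ = -2: alg = 4, geom = 2

Step 1 — factor the characteristic polynomial to read off the algebraic multiplicities:
  χ_A(x) = (x + 2)^4

Step 2 — compute geometric multiplicities via the rank-nullity identity g(λ) = n − rank(A − λI):
  rank(A − (-2)·I) = 2, so dim ker(A − (-2)·I) = n − 2 = 2

Summary:
  λ = -2: algebraic multiplicity = 4, geometric multiplicity = 2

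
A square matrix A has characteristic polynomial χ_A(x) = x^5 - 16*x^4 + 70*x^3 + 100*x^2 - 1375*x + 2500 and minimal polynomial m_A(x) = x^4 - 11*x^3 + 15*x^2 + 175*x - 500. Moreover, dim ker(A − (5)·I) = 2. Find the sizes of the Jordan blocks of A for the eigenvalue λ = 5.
Block sizes for λ = 5: [3, 1]

Step 1 — from the characteristic polynomial, algebraic multiplicity of λ = 5 is 4. From dim ker(A − (5)·I) = 2, there are exactly 2 Jordan blocks for λ = 5.
Step 2 — from the minimal polynomial, the factor (x − 5)^3 tells us the largest block for λ = 5 has size 3.
Step 3 — with total size 4, 2 blocks, and largest block 3, the block sizes (in nonincreasing order) are [3, 1].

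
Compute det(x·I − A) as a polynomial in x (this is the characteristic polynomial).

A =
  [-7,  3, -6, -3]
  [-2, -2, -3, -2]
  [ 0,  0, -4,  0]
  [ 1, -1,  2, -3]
x^4 + 16*x^3 + 96*x^2 + 256*x + 256

Expanding det(x·I − A) (e.g. by cofactor expansion or by noting that A is similar to its Jordan form J, which has the same characteristic polynomial as A) gives
  χ_A(x) = x^4 + 16*x^3 + 96*x^2 + 256*x + 256
which factors as (x + 4)^4. The eigenvalues (with algebraic multiplicities) are λ = -4 with multiplicity 4.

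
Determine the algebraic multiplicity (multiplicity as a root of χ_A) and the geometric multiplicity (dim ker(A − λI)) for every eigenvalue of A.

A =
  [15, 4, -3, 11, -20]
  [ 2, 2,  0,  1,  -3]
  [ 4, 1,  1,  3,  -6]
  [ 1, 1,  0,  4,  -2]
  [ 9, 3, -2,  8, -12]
λ = 2: alg = 5, geom = 2

Step 1 — factor the characteristic polynomial to read off the algebraic multiplicities:
  χ_A(x) = (x - 2)^5

Step 2 — compute geometric multiplicities via the rank-nullity identity g(λ) = n − rank(A − λI):
  rank(A − (2)·I) = 3, so dim ker(A − (2)·I) = n − 3 = 2

Summary:
  λ = 2: algebraic multiplicity = 5, geometric multiplicity = 2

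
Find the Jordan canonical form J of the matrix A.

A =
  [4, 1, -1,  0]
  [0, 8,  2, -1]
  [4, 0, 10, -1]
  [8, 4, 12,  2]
J_2(6) ⊕ J_2(6)

The characteristic polynomial is
  det(x·I − A) = x^4 - 24*x^3 + 216*x^2 - 864*x + 1296 = (x - 6)^4

Eigenvalues and multiplicities (the geometric multiplicity of λ is n − rank(A − λI), which equals the number of Jordan blocks for λ):
  λ = 6: algebraic multiplicity = 4, geometric multiplicity = 2

Determining the block sizes for each eigenvalue:
  λ = 6: with am = 4 and gm = 2, the partition is not yet determined (e.g. several partitions of 4 into 2 parts exist). Let N = A − (6)·I. Computing rank(N^1) = 2, rank(N^2) = 0; the number of blocks of size ≥ j is rank(N^{j−1}) − rank(N^j), giving [2, 2]. So we have 2 block(s) of size 2 → block sizes [2, 2]

Assembling the blocks gives a Jordan form
J =
  [6, 1, 0, 0]
  [0, 6, 0, 0]
  [0, 0, 6, 1]
  [0, 0, 0, 6]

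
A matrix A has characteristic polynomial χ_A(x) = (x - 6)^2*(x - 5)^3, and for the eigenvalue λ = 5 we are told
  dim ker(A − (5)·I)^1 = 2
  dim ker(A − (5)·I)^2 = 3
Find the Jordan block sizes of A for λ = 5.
Block sizes for λ = 5: [2, 1]

From the dimensions of kernels of powers, the number of Jordan blocks of size at least j is d_j − d_{j−1} where d_j = dim ker(N^j) (with d_0 = 0). Computing the differences gives [2, 1].
The number of blocks of size exactly k is (#blocks of size ≥ k) − (#blocks of size ≥ k + 1), so the partition is: 1 block(s) of size 1, 1 block(s) of size 2.
In nonincreasing order the block sizes are [2, 1].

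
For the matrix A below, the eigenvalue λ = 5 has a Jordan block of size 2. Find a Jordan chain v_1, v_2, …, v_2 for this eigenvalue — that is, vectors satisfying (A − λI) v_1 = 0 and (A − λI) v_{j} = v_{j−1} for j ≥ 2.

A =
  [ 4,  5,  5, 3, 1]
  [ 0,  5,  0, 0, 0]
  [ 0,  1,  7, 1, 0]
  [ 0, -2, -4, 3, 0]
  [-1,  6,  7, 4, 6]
A Jordan chain for λ = 5 of length 2:
v_1 = (-1, 0, 0, 0, -1)ᵀ
v_2 = (1, 0, 0, 0, 0)ᵀ

Let N = A − (5)·I. We want v_2 with N^2 v_2 = 0 but N^1 v_2 ≠ 0; then v_{j-1} := N · v_j for j = 2, …, 2.

Pick v_2 = (1, 0, 0, 0, 0)ᵀ.
Then v_1 = N · v_2 = (-1, 0, 0, 0, -1)ᵀ.

Sanity check: (A − (5)·I) v_1 = (0, 0, 0, 0, 0)ᵀ = 0. ✓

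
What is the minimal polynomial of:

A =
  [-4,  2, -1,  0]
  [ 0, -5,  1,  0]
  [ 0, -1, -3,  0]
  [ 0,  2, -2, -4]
x^3 + 12*x^2 + 48*x + 64

The characteristic polynomial is χ_A(x) = (x + 4)^4, so the eigenvalues are known. The minimal polynomial is
  m_A(x) = Π_λ (x − λ)^{k_λ}
where k_λ is the size of the *largest* Jordan block for λ (equivalently, the smallest k with (A − λI)^k v = 0 for every generalised eigenvector v of λ).

  λ = -4: largest Jordan block has size 3, contributing (x + 4)^3

So m_A(x) = (x + 4)^3 = x^3 + 12*x^2 + 48*x + 64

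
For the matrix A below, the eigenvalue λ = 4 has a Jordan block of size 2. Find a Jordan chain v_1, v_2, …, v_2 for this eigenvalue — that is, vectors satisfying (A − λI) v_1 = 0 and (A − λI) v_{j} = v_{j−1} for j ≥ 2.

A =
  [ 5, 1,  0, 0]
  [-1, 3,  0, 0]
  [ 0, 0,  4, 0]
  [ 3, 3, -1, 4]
A Jordan chain for λ = 4 of length 2:
v_1 = (1, -1, 0, 3)ᵀ
v_2 = (1, 0, 0, 0)ᵀ

Let N = A − (4)·I. We want v_2 with N^2 v_2 = 0 but N^1 v_2 ≠ 0; then v_{j-1} := N · v_j for j = 2, …, 2.

Pick v_2 = (1, 0, 0, 0)ᵀ.
Then v_1 = N · v_2 = (1, -1, 0, 3)ᵀ.

Sanity check: (A − (4)·I) v_1 = (0, 0, 0, 0)ᵀ = 0. ✓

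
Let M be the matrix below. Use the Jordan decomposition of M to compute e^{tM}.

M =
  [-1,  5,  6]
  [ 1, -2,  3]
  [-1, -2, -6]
e^{tM} =
  [3*t^2*exp(-3*t)/2 + 2*t*exp(-3*t) + exp(-3*t), 3*t^2*exp(-3*t)/2 + 5*t*exp(-3*t), 9*t^2*exp(-3*t)/2 + 6*t*exp(-3*t)]
  [t*exp(-3*t), t*exp(-3*t) + exp(-3*t), 3*t*exp(-3*t)]
  [-t^2*exp(-3*t)/2 - t*exp(-3*t), -t^2*exp(-3*t)/2 - 2*t*exp(-3*t), -3*t^2*exp(-3*t)/2 - 3*t*exp(-3*t) + exp(-3*t)]

Strategy: write M = P · J · P⁻¹ where J is a Jordan canonical form, so e^{tM} = P · e^{tJ} · P⁻¹, and e^{tJ} can be computed block-by-block.

M has Jordan form
J =
  [-3,  1,  0]
  [ 0, -3,  1]
  [ 0,  0, -3]
(up to reordering of blocks).

Per-block formulas:
  For a 3×3 Jordan block J_3(-3): exp(t · J_3(-3)) = e^(-3t)·(I + t·N + (t^2/2)·N^2), where N is the 3×3 nilpotent shift.

After assembling e^{tJ} and conjugating by P, we get:

e^{tM} =
  [3*t^2*exp(-3*t)/2 + 2*t*exp(-3*t) + exp(-3*t), 3*t^2*exp(-3*t)/2 + 5*t*exp(-3*t), 9*t^2*exp(-3*t)/2 + 6*t*exp(-3*t)]
  [t*exp(-3*t), t*exp(-3*t) + exp(-3*t), 3*t*exp(-3*t)]
  [-t^2*exp(-3*t)/2 - t*exp(-3*t), -t^2*exp(-3*t)/2 - 2*t*exp(-3*t), -3*t^2*exp(-3*t)/2 - 3*t*exp(-3*t) + exp(-3*t)]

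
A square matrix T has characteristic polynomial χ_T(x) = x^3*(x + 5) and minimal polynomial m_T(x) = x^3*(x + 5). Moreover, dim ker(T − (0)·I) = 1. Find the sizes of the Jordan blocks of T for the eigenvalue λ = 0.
Block sizes for λ = 0: [3]

Step 1 — from the characteristic polynomial, algebraic multiplicity of λ = 0 is 3. From dim ker(T − (0)·I) = 1, there are exactly 1 Jordan blocks for λ = 0.
Step 2 — from the minimal polynomial, the factor (x − 0)^3 tells us the largest block for λ = 0 has size 3.
Step 3 — with total size 3, 1 blocks, and largest block 3, the block sizes (in nonincreasing order) are [3].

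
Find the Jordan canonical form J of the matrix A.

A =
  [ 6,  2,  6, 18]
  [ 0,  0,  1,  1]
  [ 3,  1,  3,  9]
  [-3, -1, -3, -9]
J_3(0) ⊕ J_1(0)

The characteristic polynomial is
  det(x·I − A) = x^4

Eigenvalues and multiplicities (the geometric multiplicity of λ is n − rank(A − λI), which equals the number of Jordan blocks for λ):
  λ = 0: algebraic multiplicity = 4, geometric multiplicity = 2

Determining the block sizes for each eigenvalue:
  λ = 0: with am = 4 and gm = 2, the partition is not yet determined (e.g. several partitions of 4 into 2 parts exist). Let N = A − (0)·I. Computing rank(N^1) = 2, rank(N^2) = 1, rank(N^3) = 0; the number of blocks of size ≥ j is rank(N^{j−1}) − rank(N^j), giving [2, 1, 1]. So we have 1 block(s) of size 3, 1 block(s) of size 1 → block sizes [3, 1]

Assembling the blocks gives a Jordan form
J =
  [0, 1, 0, 0]
  [0, 0, 1, 0]
  [0, 0, 0, 0]
  [0, 0, 0, 0]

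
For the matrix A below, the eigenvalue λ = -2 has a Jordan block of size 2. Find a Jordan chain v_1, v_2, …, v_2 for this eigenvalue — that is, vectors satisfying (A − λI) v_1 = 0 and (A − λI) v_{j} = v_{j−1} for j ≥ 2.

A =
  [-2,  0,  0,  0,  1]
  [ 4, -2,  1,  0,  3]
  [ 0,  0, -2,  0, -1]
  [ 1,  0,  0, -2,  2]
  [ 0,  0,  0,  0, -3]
A Jordan chain for λ = -2 of length 2:
v_1 = (0, 4, 0, 1, 0)ᵀ
v_2 = (1, 0, 0, 0, 0)ᵀ

Let N = A − (-2)·I. We want v_2 with N^2 v_2 = 0 but N^1 v_2 ≠ 0; then v_{j-1} := N · v_j for j = 2, …, 2.

Pick v_2 = (1, 0, 0, 0, 0)ᵀ.
Then v_1 = N · v_2 = (0, 4, 0, 1, 0)ᵀ.

Sanity check: (A − (-2)·I) v_1 = (0, 0, 0, 0, 0)ᵀ = 0. ✓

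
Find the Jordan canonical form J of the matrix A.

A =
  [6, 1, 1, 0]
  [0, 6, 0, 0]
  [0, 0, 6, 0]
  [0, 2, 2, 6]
J_2(6) ⊕ J_1(6) ⊕ J_1(6)

The characteristic polynomial is
  det(x·I − A) = x^4 - 24*x^3 + 216*x^2 - 864*x + 1296 = (x - 6)^4

Eigenvalues and multiplicities (the geometric multiplicity of λ is n − rank(A − λI), which equals the number of Jordan blocks for λ):
  λ = 6: algebraic multiplicity = 4, geometric multiplicity = 3

Determining the block sizes for each eigenvalue:
  λ = 6: 3 blocks summing to 4 forces exactly one block of size 2 and the rest size 1 → block sizes [2, 1, 1]

Assembling the blocks gives a Jordan form
J =
  [6, 1, 0, 0]
  [0, 6, 0, 0]
  [0, 0, 6, 0]
  [0, 0, 0, 6]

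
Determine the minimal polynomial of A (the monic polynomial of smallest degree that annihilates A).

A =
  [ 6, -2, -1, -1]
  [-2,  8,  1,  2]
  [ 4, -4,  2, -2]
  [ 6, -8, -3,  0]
x^3 - 12*x^2 + 48*x - 64

The characteristic polynomial is χ_A(x) = (x - 4)^4, so the eigenvalues are known. The minimal polynomial is
  m_A(x) = Π_λ (x − λ)^{k_λ}
where k_λ is the size of the *largest* Jordan block for λ (equivalently, the smallest k with (A − λI)^k v = 0 for every generalised eigenvector v of λ).

  λ = 4: largest Jordan block has size 3, contributing (x − 4)^3

So m_A(x) = (x - 4)^3 = x^3 - 12*x^2 + 48*x - 64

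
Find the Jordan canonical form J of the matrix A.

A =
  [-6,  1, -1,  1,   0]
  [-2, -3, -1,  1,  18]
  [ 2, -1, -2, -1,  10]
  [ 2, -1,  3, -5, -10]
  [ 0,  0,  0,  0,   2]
J_3(-4) ⊕ J_1(-4) ⊕ J_1(2)

The characteristic polynomial is
  det(x·I − A) = x^5 + 14*x^4 + 64*x^3 + 64*x^2 - 256*x - 512 = (x - 2)*(x + 4)^4

Eigenvalues and multiplicities (the geometric multiplicity of λ is n − rank(A − λI), which equals the number of Jordan blocks for λ):
  λ = -4: algebraic multiplicity = 4, geometric multiplicity = 2
  λ = 2: algebraic multiplicity = 1, geometric multiplicity = 1

Determining the block sizes for each eigenvalue:
  λ = -4: with am = 4 and gm = 2, the partition is not yet determined (e.g. several partitions of 4 into 2 parts exist). Let N = A − (-4)·I. Computing rank(N^1) = 3, rank(N^2) = 2, rank(N^3) = 1; the number of blocks of size ≥ j is rank(N^{j−1}) − rank(N^j), giving [2, 1, 1]. So we have 1 block(s) of size 3, 1 block(s) of size 1 → block sizes [3, 1]
  λ = 2: one block (gm = 1), so the single block has size am = 1 → block sizes [1]

Assembling the blocks gives a Jordan form
J =
  [-4,  1,  0,  0, 0]
  [ 0, -4,  1,  0, 0]
  [ 0,  0, -4,  0, 0]
  [ 0,  0,  0, -4, 0]
  [ 0,  0,  0,  0, 2]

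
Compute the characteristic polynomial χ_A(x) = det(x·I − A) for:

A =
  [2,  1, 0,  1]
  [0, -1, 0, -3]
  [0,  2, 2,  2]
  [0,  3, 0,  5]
x^4 - 8*x^3 + 24*x^2 - 32*x + 16

Expanding det(x·I − A) (e.g. by cofactor expansion or by noting that A is similar to its Jordan form J, which has the same characteristic polynomial as A) gives
  χ_A(x) = x^4 - 8*x^3 + 24*x^2 - 32*x + 16
which factors as (x - 2)^4. The eigenvalues (with algebraic multiplicities) are λ = 2 with multiplicity 4.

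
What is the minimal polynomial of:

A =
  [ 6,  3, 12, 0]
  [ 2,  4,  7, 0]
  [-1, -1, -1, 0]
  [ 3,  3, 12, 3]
x^3 - 9*x^2 + 27*x - 27

The characteristic polynomial is χ_A(x) = (x - 3)^4, so the eigenvalues are known. The minimal polynomial is
  m_A(x) = Π_λ (x − λ)^{k_λ}
where k_λ is the size of the *largest* Jordan block for λ (equivalently, the smallest k with (A − λI)^k v = 0 for every generalised eigenvector v of λ).

  λ = 3: largest Jordan block has size 3, contributing (x − 3)^3

So m_A(x) = (x - 3)^3 = x^3 - 9*x^2 + 27*x - 27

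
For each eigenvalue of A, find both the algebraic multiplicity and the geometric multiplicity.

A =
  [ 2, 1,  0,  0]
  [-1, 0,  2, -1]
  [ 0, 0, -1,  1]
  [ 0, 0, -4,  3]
λ = 1: alg = 4, geom = 2

Step 1 — factor the characteristic polynomial to read off the algebraic multiplicities:
  χ_A(x) = (x - 1)^4

Step 2 — compute geometric multiplicities via the rank-nullity identity g(λ) = n − rank(A − λI):
  rank(A − (1)·I) = 2, so dim ker(A − (1)·I) = n − 2 = 2

Summary:
  λ = 1: algebraic multiplicity = 4, geometric multiplicity = 2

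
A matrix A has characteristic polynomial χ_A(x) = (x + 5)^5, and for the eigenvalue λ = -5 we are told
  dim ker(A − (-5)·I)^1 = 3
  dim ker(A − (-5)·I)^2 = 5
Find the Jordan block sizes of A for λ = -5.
Block sizes for λ = -5: [2, 2, 1]

From the dimensions of kernels of powers, the number of Jordan blocks of size at least j is d_j − d_{j−1} where d_j = dim ker(N^j) (with d_0 = 0). Computing the differences gives [3, 2].
The number of blocks of size exactly k is (#blocks of size ≥ k) − (#blocks of size ≥ k + 1), so the partition is: 1 block(s) of size 1, 2 block(s) of size 2.
In nonincreasing order the block sizes are [2, 2, 1].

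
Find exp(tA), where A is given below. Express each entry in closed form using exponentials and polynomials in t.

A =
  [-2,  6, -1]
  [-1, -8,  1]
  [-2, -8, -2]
e^{tA} =
  [2*t*exp(-4*t) + exp(-4*t), -2*t^2*exp(-4*t) + 6*t*exp(-4*t), t^2*exp(-4*t) - t*exp(-4*t)]
  [-t*exp(-4*t), t^2*exp(-4*t) - 4*t*exp(-4*t) + exp(-4*t), -t^2*exp(-4*t)/2 + t*exp(-4*t)]
  [-2*t*exp(-4*t), 2*t^2*exp(-4*t) - 8*t*exp(-4*t), -t^2*exp(-4*t) + 2*t*exp(-4*t) + exp(-4*t)]

Strategy: write A = P · J · P⁻¹ where J is a Jordan canonical form, so e^{tA} = P · e^{tJ} · P⁻¹, and e^{tJ} can be computed block-by-block.

A has Jordan form
J =
  [-4,  1,  0]
  [ 0, -4,  1]
  [ 0,  0, -4]
(up to reordering of blocks).

Per-block formulas:
  For a 3×3 Jordan block J_3(-4): exp(t · J_3(-4)) = e^(-4t)·(I + t·N + (t^2/2)·N^2), where N is the 3×3 nilpotent shift.

After assembling e^{tJ} and conjugating by P, we get:

e^{tA} =
  [2*t*exp(-4*t) + exp(-4*t), -2*t^2*exp(-4*t) + 6*t*exp(-4*t), t^2*exp(-4*t) - t*exp(-4*t)]
  [-t*exp(-4*t), t^2*exp(-4*t) - 4*t*exp(-4*t) + exp(-4*t), -t^2*exp(-4*t)/2 + t*exp(-4*t)]
  [-2*t*exp(-4*t), 2*t^2*exp(-4*t) - 8*t*exp(-4*t), -t^2*exp(-4*t) + 2*t*exp(-4*t) + exp(-4*t)]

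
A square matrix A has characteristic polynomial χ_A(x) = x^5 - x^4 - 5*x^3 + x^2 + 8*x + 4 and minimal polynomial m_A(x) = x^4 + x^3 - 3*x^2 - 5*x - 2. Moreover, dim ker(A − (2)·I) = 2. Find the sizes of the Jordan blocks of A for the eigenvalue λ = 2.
Block sizes for λ = 2: [1, 1]

Step 1 — from the characteristic polynomial, algebraic multiplicity of λ = 2 is 2. From dim ker(A − (2)·I) = 2, there are exactly 2 Jordan blocks for λ = 2.
Step 2 — from the minimal polynomial, the factor (x − 2) tells us the largest block for λ = 2 has size 1.
Step 3 — with total size 2, 2 blocks, and largest block 1, the block sizes (in nonincreasing order) are [1, 1].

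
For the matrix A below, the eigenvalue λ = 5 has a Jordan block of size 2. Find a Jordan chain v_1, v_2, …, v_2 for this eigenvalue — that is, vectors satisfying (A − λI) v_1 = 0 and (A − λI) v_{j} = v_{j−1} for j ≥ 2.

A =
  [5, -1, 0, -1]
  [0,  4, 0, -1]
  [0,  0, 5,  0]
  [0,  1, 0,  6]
A Jordan chain for λ = 5 of length 2:
v_1 = (-1, -1, 0, 1)ᵀ
v_2 = (0, 1, 0, 0)ᵀ

Let N = A − (5)·I. We want v_2 with N^2 v_2 = 0 but N^1 v_2 ≠ 0; then v_{j-1} := N · v_j for j = 2, …, 2.

Pick v_2 = (0, 1, 0, 0)ᵀ.
Then v_1 = N · v_2 = (-1, -1, 0, 1)ᵀ.

Sanity check: (A − (5)·I) v_1 = (0, 0, 0, 0)ᵀ = 0. ✓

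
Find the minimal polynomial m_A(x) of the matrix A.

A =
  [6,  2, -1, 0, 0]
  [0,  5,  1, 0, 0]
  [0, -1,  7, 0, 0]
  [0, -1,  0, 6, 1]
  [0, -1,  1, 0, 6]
x^3 - 18*x^2 + 108*x - 216

The characteristic polynomial is χ_A(x) = (x - 6)^5, so the eigenvalues are known. The minimal polynomial is
  m_A(x) = Π_λ (x − λ)^{k_λ}
where k_λ is the size of the *largest* Jordan block for λ (equivalently, the smallest k with (A − λI)^k v = 0 for every generalised eigenvector v of λ).

  λ = 6: largest Jordan block has size 3, contributing (x − 6)^3

So m_A(x) = (x - 6)^3 = x^3 - 18*x^2 + 108*x - 216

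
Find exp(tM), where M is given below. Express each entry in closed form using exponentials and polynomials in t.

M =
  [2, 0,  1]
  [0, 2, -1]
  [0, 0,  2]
e^{tM} =
  [exp(2*t), 0, t*exp(2*t)]
  [0, exp(2*t), -t*exp(2*t)]
  [0, 0, exp(2*t)]

Strategy: write M = P · J · P⁻¹ where J is a Jordan canonical form, so e^{tM} = P · e^{tJ} · P⁻¹, and e^{tJ} can be computed block-by-block.

M has Jordan form
J =
  [2, 1, 0]
  [0, 2, 0]
  [0, 0, 2]
(up to reordering of blocks).

Per-block formulas:
  For a 1×1 block at λ = 2: exp(t · [2]) = [e^(2t)].
  For a 2×2 Jordan block J_2(2): exp(t · J_2(2)) = e^(2t)·(I + t·N), where N is the 2×2 nilpotent shift.

After assembling e^{tJ} and conjugating by P, we get:

e^{tM} =
  [exp(2*t), 0, t*exp(2*t)]
  [0, exp(2*t), -t*exp(2*t)]
  [0, 0, exp(2*t)]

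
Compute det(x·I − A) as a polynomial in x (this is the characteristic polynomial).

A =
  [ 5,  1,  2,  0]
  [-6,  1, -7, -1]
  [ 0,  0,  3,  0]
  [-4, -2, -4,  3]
x^4 - 12*x^3 + 54*x^2 - 108*x + 81

Expanding det(x·I − A) (e.g. by cofactor expansion or by noting that A is similar to its Jordan form J, which has the same characteristic polynomial as A) gives
  χ_A(x) = x^4 - 12*x^3 + 54*x^2 - 108*x + 81
which factors as (x - 3)^4. The eigenvalues (with algebraic multiplicities) are λ = 3 with multiplicity 4.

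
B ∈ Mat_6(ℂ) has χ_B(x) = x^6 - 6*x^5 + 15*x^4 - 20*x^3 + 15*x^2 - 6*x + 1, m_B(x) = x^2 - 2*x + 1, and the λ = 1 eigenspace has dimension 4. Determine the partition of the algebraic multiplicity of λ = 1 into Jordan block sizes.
Block sizes for λ = 1: [2, 2, 1, 1]

Step 1 — from the characteristic polynomial, algebraic multiplicity of λ = 1 is 6. From dim ker(B − (1)·I) = 4, there are exactly 4 Jordan blocks for λ = 1.
Step 2 — from the minimal polynomial, the factor (x − 1)^2 tells us the largest block for λ = 1 has size 2.
Step 3 — with total size 6, 4 blocks, and largest block 2, the block sizes (in nonincreasing order) are [2, 2, 1, 1].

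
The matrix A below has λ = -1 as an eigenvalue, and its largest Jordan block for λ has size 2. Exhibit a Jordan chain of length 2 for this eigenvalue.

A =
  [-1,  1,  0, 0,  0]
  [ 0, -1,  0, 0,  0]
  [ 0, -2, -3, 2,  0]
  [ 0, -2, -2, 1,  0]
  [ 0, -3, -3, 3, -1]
A Jordan chain for λ = -1 of length 2:
v_1 = (1, 0, -2, -2, -3)ᵀ
v_2 = (0, 1, 0, 0, 0)ᵀ

Let N = A − (-1)·I. We want v_2 with N^2 v_2 = 0 but N^1 v_2 ≠ 0; then v_{j-1} := N · v_j for j = 2, …, 2.

Pick v_2 = (0, 1, 0, 0, 0)ᵀ.
Then v_1 = N · v_2 = (1, 0, -2, -2, -3)ᵀ.

Sanity check: (A − (-1)·I) v_1 = (0, 0, 0, 0, 0)ᵀ = 0. ✓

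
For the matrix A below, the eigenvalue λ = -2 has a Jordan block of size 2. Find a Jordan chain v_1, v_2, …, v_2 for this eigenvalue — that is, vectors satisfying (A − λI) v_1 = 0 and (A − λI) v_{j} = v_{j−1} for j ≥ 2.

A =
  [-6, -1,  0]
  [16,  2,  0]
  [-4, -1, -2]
A Jordan chain for λ = -2 of length 2:
v_1 = (-4, 16, -4)ᵀ
v_2 = (1, 0, 0)ᵀ

Let N = A − (-2)·I. We want v_2 with N^2 v_2 = 0 but N^1 v_2 ≠ 0; then v_{j-1} := N · v_j for j = 2, …, 2.

Pick v_2 = (1, 0, 0)ᵀ.
Then v_1 = N · v_2 = (-4, 16, -4)ᵀ.

Sanity check: (A − (-2)·I) v_1 = (0, 0, 0)ᵀ = 0. ✓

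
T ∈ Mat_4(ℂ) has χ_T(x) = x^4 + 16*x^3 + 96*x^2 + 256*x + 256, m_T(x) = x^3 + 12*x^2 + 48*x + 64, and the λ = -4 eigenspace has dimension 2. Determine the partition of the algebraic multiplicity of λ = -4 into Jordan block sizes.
Block sizes for λ = -4: [3, 1]

Step 1 — from the characteristic polynomial, algebraic multiplicity of λ = -4 is 4. From dim ker(T − (-4)·I) = 2, there are exactly 2 Jordan blocks for λ = -4.
Step 2 — from the minimal polynomial, the factor (x + 4)^3 tells us the largest block for λ = -4 has size 3.
Step 3 — with total size 4, 2 blocks, and largest block 3, the block sizes (in nonincreasing order) are [3, 1].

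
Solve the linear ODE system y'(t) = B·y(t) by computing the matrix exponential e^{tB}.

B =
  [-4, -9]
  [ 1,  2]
e^{tB} =
  [-3*t*exp(-t) + exp(-t), -9*t*exp(-t)]
  [t*exp(-t), 3*t*exp(-t) + exp(-t)]

Strategy: write B = P · J · P⁻¹ where J is a Jordan canonical form, so e^{tB} = P · e^{tJ} · P⁻¹, and e^{tJ} can be computed block-by-block.

B has Jordan form
J =
  [-1,  1]
  [ 0, -1]
(up to reordering of blocks).

Per-block formulas:
  For a 2×2 Jordan block J_2(-1): exp(t · J_2(-1)) = e^(-1t)·(I + t·N), where N is the 2×2 nilpotent shift.

After assembling e^{tJ} and conjugating by P, we get:

e^{tB} =
  [-3*t*exp(-t) + exp(-t), -9*t*exp(-t)]
  [t*exp(-t), 3*t*exp(-t) + exp(-t)]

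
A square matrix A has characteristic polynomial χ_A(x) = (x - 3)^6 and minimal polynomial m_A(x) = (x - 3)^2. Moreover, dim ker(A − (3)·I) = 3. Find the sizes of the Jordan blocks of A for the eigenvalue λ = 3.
Block sizes for λ = 3: [2, 2, 2]

Step 1 — from the characteristic polynomial, algebraic multiplicity of λ = 3 is 6. From dim ker(A − (3)·I) = 3, there are exactly 3 Jordan blocks for λ = 3.
Step 2 — from the minimal polynomial, the factor (x − 3)^2 tells us the largest block for λ = 3 has size 2.
Step 3 — with total size 6, 3 blocks, and largest block 2, the block sizes (in nonincreasing order) are [2, 2, 2].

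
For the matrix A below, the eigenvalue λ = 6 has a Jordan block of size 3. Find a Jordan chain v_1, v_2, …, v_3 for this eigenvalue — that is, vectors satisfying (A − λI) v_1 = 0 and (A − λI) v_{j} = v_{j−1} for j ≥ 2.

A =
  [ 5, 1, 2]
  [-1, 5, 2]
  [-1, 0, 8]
A Jordan chain for λ = 6 of length 3:
v_1 = (-2, 0, -1)ᵀ
v_2 = (-1, -1, -1)ᵀ
v_3 = (1, 0, 0)ᵀ

Let N = A − (6)·I. We want v_3 with N^3 v_3 = 0 but N^2 v_3 ≠ 0; then v_{j-1} := N · v_j for j = 3, …, 2.

Pick v_3 = (1, 0, 0)ᵀ.
Then v_2 = N · v_3 = (-1, -1, -1)ᵀ.
Then v_1 = N · v_2 = (-2, 0, -1)ᵀ.

Sanity check: (A − (6)·I) v_1 = (0, 0, 0)ᵀ = 0. ✓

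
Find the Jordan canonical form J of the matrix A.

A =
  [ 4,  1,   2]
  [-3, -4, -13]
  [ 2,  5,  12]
J_3(4)

The characteristic polynomial is
  det(x·I − A) = x^3 - 12*x^2 + 48*x - 64 = (x - 4)^3

Eigenvalues and multiplicities (the geometric multiplicity of λ is n − rank(A − λI), which equals the number of Jordan blocks for λ):
  λ = 4: algebraic multiplicity = 3, geometric multiplicity = 1

Determining the block sizes for each eigenvalue:
  λ = 4: one block (gm = 1), so the single block has size am = 3 → block sizes [3]

Assembling the blocks gives a Jordan form
J =
  [4, 1, 0]
  [0, 4, 1]
  [0, 0, 4]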